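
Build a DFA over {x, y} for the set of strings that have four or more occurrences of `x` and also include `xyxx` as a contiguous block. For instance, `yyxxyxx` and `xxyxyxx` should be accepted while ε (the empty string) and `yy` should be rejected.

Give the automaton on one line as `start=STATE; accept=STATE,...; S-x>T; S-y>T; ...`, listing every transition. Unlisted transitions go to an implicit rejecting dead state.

start=q0; accept=q17,q21; q0-x>q1; q0-y>q0; q1-x>q2; q1-y>q3; q2-x>q4; q2-y>q5; q3-x>q6; q3-y>q7; q4-x>q8; q4-y>q9; q5-x>q10; q5-y>q11; q6-x>q12; q6-y>q5; q7-x>q2; q7-y>q7; q8-x>q13; q8-y>q14; q9-x>q15; q9-y>q16; q10-x>q17; q10-y>q9; q11-x>q4; q11-y>q11; q12-x>q17; q12-y>q12; q13-x>q13; q13-y>q18; q14-x>q19; q14-y>q20; q15-x>q21; q15-y>q14; q16-x>q8; q16-y>q16; q17-x>q21; q17-y>q17; q18-x>q19; q18-y>q22; q19-x>q21; q19-y>q18; q20-x>q13; q20-y>q20; q21-x>q21; q21-y>q21; q22-x>q13; q22-y>q22

Run two small machines in parallel and take their product. One (6 states) tracks the count of `x`s, saturating at 5; the other (5 states) tracks whether and how much of `xyxx` has been seen. Each combined state is a pair, one component from each; accept when both components accept.
A 23-state machine:
          x    y  
>  q0     q1   q0 
   q1     q2   q3 
   q2     q4   q5 
   q3     q6   q7 
   q4     q8   q9 
   q5    q10  q11 
   q6    q12   q5 
   q7     q2   q7 
   q8    q13  q14 
   q9    q15  q16 
   q10   q17   q9 
   q11    q4  q11 
   q12   q17  q12 
   q13   q13  q18 
   q14   q19  q20 
   q15   q21  q14 
   q16    q8  q16 
 * q17   q21  q17 
   q18   q19  q22 
   q19   q21  q18 
   q20   q13  q20 
 * q21   q21  q21 
   q22   q13  q22 
(> = start, * = accepting)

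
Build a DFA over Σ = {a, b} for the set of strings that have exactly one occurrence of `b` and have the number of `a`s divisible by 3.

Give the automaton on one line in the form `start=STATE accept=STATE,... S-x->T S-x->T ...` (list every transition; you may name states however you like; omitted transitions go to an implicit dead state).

Run two small machines in parallel and take their product. The first has 3 states tracking the count of `b`s, saturating at 2; the second has 3 states tracking the count of `a`s modulo 3. A product state is a pair (one from each), accepting exactly when both do.
With 9 states:
        a   b  
>  q0   q1  q2 
   q1   q3  q4 
 * q2   q4  q5 
   q3   q0  q6 
   q4   q6  q7 
   q5   q7  q5 
   q6   q2  q8 
   q7   q8  q7 
   q8   q5  q8 
(> = start, * = accepting)

start=q0 accept=q2 q0-a->q1 q0-b->q2 q1-a->q3 q1-b->q4 q2-a->q4 q2-b->q5 q3-a->q0 q3-b->q6 q4-a->q6 q4-b->q7 q5-a->q7 q5-b->q5 q6-a->q2 q6-b->q8 q7-a->q8 q7-b->q7 q8-a->q5 q8-b->q8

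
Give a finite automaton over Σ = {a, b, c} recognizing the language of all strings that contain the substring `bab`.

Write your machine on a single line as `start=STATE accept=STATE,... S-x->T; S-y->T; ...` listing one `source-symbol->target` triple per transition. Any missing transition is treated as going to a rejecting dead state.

Track how much of `bab` has been matched so far: state S0 is no progress, S3 is the absorbing accept state reached once `bab` has occurred. Intermediate states record partial matches; on a mismatch, fall back to the longest reusable overlap.
4 states suffice.
        a   b   c  
>  S0   S0  S1  S0 
   S1   S2  S1  S0 
   S2   S0  S3  S0 
 * S3   S3  S3  S3 
(> = start, * = accepting)

start=S0; accept=S3; S0-a->S0; S0-b->S1; S0-c->S0; S1-a->S2; S1-b->S1; S1-c->S0; S2-a->S0; S2-b->S3; S2-c->S0; S3-a->S3; S3-b->S3; S3-c->S3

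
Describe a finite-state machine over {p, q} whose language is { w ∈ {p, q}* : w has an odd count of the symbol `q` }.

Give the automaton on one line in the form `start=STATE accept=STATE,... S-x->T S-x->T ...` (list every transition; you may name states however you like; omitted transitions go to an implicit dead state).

start=S0 accept=S1 S0-p->S0 S0-q->S1 S1-p->S1 S1-q->S0

Keep the running count of `q`s modulo 2: each `q` advances along the cycle S0 → S1 → S0 while other symbols loop. Accept at S1.
        p   q  
>  S0   S0  S1 
 * S1   S1  S0 
(> = start, * = accepting)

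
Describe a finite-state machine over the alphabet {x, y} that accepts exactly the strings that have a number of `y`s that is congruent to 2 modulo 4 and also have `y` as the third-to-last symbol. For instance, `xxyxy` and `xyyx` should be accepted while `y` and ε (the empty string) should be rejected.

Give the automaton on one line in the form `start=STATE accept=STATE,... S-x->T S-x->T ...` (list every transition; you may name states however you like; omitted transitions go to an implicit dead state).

Handle the two conditions separately and then intersect. One (4 states) tracks the count of `y`s modulo 4; the other (15 states) tracks the last 3 symbols read. Each combined state is a pair, one component from each; accept when both components accept. Equivalent product states are then merged.
A 15-state machine:
          x    y  
>  q0     q0   q1 
   q1     q2   q3 
   q2     q4   q5 
   q3     q6   q7 
   q4     q4   q8 
 * q5     q9   q7 
 * q6    q10   q7 
   q7     q7  q11 
   q8     q9   q7 
   q9    q10   q7 
 * q10   q12   q7 
   q11    q0  q13 
   q12   q12   q7 
   q13    q2  q14 
 * q14    q6   q7 
(> = start, * = accepting)

start=q0 accept=q5,q6,q10,q14 q0-x->q0 q0-y->q1 q1-x->q2 q1-y->q3 q2-x->q4 q2-y->q5 q3-x->q6 q3-y->q7 q4-x->q4 q4-y->q8 q5-x->q9 q5-y->q7 q6-x->q10 q6-y->q7 q7-x->q7 q7-y->q11 q8-x->q9 q8-y->q7 q9-x->q10 q9-y->q7 q10-x->q12 q10-y->q7 q11-x->q0 q11-y->q13 q12-x->q12 q12-y->q7 q13-x->q2 q13-y->q14 q14-x->q6 q14-y->q7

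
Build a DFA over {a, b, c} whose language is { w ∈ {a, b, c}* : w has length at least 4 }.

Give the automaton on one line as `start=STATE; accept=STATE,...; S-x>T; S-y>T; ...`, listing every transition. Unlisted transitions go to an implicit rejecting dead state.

start=s0; accept=s4,s5; s0-a>s1; s0-b>s1; s0-c>s1; s1-a>s2; s1-b>s2; s1-c>s2; s2-a>s3; s2-b>s3; s2-c>s3; s3-a>s4; s3-b>s4; s3-c>s4; s4-a>s5; s4-b>s5; s4-c>s5; s5-a>s5; s5-b>s5; s5-c>s5

We only need to distinguish lengths 0, 1, …, 4, and '>4'. Chain s0 → s1 → s2 → s3 → s4 → s5 on every symbol, with s5 looping. Accepting states: {s4, s5}.
A 6-state machine:
        a   b   c  
>  s0   s1  s1  s1 
   s1   s2  s2  s2 
   s2   s3  s3  s3 
   s3   s4  s4  s4 
 * s4   s5  s5  s5 
 * s5   s5  s5  s5 
(> = start, * = accepting)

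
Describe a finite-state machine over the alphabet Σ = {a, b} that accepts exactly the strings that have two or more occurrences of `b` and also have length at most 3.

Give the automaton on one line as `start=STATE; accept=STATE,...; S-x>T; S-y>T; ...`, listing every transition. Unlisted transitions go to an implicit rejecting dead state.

start=s0; accept=s5,s8,s9; s0-a>s1; s0-b>s2; s1-a>s3; s1-b>s4; s2-a>s4; s2-b>s5; s3-a>s6; s3-b>s7; s4-a>s7; s4-b>s8; s5-a>s8; s5-b>s9; s6-a>s10; s6-b>s11; s7-a>s11; s7-b>s12; s8-a>s12; s8-b>s13; s9-a>s13; s9-b>s13; s10-a>s10; s10-b>s11; s11-a>s11; s11-b>s12; s12-a>s12; s12-b>s13; s13-a>s13; s13-b>s13

Handle the two conditions separately and then intersect. One (4 states) tracks the count of `b`s, saturating at 3; the other (5 states) tracks the input length, saturating at 4. Each combined state is a pair, one component from each; accept when both components accept.
With 14 states:
          a    b  
>  s0     s1   s2 
   s1     s3   s4 
   s2     s4   s5 
   s3     s6   s7 
   s4     s7   s8 
 * s5     s8   s9 
   s6    s10  s11 
   s7    s11  s12 
 * s8    s12  s13 
 * s9    s13  s13 
   s10   s10  s11 
   s11   s11  s12 
   s12   s12  s13 
   s13   s13  s13 
(> = start, * = accepting)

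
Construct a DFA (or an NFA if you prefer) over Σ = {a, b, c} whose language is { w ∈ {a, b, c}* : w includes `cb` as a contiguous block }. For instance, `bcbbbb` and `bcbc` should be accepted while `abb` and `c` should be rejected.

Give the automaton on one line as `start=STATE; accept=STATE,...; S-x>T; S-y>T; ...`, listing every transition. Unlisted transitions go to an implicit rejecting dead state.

start=S0; accept=S2; S0-a>S0; S0-b>S0; S0-c>S1; S1-a>S0; S1-b>S2; S1-c>S1; S2-a>S2; S2-b>S2; S2-c>S2

States S0..S1 record the length of the longest prefix of `cb` that matches the current input suffix. Reaching S2 means `cb` has been seen, and we stay there forever. Accept from S2.
With 3 states:
        a   b   c  
>  S0   S0  S0  S1 
   S1   S0  S2  S1 
 * S2   S2  S2  S2 
(> = start, * = accepting)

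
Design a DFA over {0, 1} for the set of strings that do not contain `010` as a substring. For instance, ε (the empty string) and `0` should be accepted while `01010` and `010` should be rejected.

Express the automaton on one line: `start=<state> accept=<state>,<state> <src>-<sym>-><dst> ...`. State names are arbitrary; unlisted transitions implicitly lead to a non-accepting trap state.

start=q0 accept=q0,q1,q2 q0-0->q1 q0-1->q0 q1-0->q1 q1-1->q2 q2-0->q3 q2-1->q0 q3-0->q3 q3-1->q3

This is the complement of 'contains `010`'. Use the same substring-matching states — q0 through q3 holding how much of `010` has just been matched — but flip the accepting set: everything except the trap q3 accepts.
With 4 states:
        0   1  
>* q0   q1  q0 
 * q1   q1  q2 
 * q2   q3  q0 
   q3   q3  q3 
(> = start, * = accepting)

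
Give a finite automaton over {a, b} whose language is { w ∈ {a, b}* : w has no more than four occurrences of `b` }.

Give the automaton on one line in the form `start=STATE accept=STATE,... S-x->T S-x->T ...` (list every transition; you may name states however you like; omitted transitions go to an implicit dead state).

Count `b`s, saturating at 5: states q0 through q4 mean 0 through 4 `b`s seen; q5 means more than 4. Each `b` increments (capped at q5); other symbols loop. Accept from {q0, q1, q2, q3, q4}.
        a   b  
>* q0   q0  q1 
 * q1   q1  q2 
 * q2   q2  q3 
 * q3   q3  q4 
 * q4   q4  q5 
   q5   q5  q5 
(> = start, * = accepting)

start=q0 accept=q0,q1,q2,q3,q4 q0-a->q0 q0-b->q1 q1-a->q1 q1-b->q2 q2-a->q2 q2-b->q3 q3-a->q3 q3-b->q4 q4-a->q4 q4-b->q5 q5-a->q5 q5-b->q5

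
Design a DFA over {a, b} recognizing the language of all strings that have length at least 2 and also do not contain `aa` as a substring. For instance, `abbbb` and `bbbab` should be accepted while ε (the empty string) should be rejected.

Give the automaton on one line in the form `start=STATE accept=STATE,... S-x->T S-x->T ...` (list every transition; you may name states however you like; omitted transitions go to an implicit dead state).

Handle the two conditions separately and then intersect. One (4 states) tracks the input length, saturating at 3; the other (3 states) tracks partial matches of the forbidden pattern `aa`. Each combined state is a pair, one component from each; accept when both components accept.
        a   b  
>  q0   q1  q2 
   q1   q3  q4 
   q2   q5  q4 
   q3   q6  q6 
 * q4   q7  q8 
 * q5   q6  q8 
   q6   q6  q6 
 * q7   q6  q8 
 * q8   q7  q8 
(> = start, * = accepting)

start=q0 accept=q4,q5,q7,q8 q0-a->q1 q0-b->q2 q1-a->q3 q1-b->q4 q2-a->q5 q2-b->q4 q3-a->q6 q3-b->q6 q4-a->q7 q4-b->q8 q5-a->q6 q5-b->q8 q6-a->q6 q6-b->q6 q7-a->q6 q7-b->q8 q8-a->q7 q8-b->q8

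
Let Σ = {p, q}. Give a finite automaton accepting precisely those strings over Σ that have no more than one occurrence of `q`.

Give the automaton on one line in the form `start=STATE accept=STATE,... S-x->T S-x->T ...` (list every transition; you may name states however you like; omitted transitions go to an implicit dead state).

Only the number of `q`s matters, and only up to 2. Make a chain S0 → S1 → S2 advanced by each `q` (with S2 absorbing); every other symbol self-loops. The accepting set is {S0, S1}.
        p   q  
>* S0   S0  S1 
 * S1   S1  S2 
   S2   S2  S2 
(> = start, * = accepting)

start=S0 accept=S0,S1 S0-p->S0 S0-q->S1 S1-p->S1 S1-q->S2 S2-p->S2 S2-q->S2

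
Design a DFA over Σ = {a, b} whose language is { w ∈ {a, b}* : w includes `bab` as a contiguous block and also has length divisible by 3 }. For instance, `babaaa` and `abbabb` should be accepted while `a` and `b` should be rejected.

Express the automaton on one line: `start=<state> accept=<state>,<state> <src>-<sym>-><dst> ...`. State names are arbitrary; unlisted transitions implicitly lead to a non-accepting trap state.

Handle the two conditions separately and then intersect. The first has 4 states tracking whether and how much of `bab` has been seen; the second has 3 states tracking the input length modulo 3. A product state is a pair (one from each), accepting exactly when both do.
          a    b  
>  q0     q1   q2 
   q1     q3   q4 
   q2     q5   q4 
   q3     q0   q6 
   q4     q7   q6 
   q5     q0   q8 
   q6     q9   q2 
   q7     q1  q10 
 * q8    q10  q10 
   q9     q3  q11 
   q10   q11  q11 
   q11    q8   q8 
(> = start, * = accepting)

start=q0 accept=q8 q0-a->q1 q0-b->q2 q1-a->q3 q1-b->q4 q2-a->q5 q2-b->q4 q3-a->q0 q3-b->q6 q4-a->q7 q4-b->q6 q5-a->q0 q5-b->q8 q6-a->q9 q6-b->q2 q7-a->q1 q7-b->q10 q8-a->q10 q8-b->q10 q9-a->q3 q9-b->q11 q10-a->q11 q10-b->q11 q11-a->q8 q11-b->q8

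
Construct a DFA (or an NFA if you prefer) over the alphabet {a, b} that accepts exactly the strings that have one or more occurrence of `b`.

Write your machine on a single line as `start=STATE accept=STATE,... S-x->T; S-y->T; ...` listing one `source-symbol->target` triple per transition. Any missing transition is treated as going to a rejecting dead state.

start=q0; accept=q1,q2; q0-a->q0; q0-b->q1; q1-a->q1; q1-b->q2; q2-a->q2; q2-b->q2

Count `b`s, saturating at 2: state q0 means no `b` yet, q1 means one `b` seen, q2 means more than one. Each `b` increments (capped at q2); other symbols loop. Accept from {q1, q2}.
A 3-state machine:
        a   b  
>  q0   q0  q1 
 * q1   q1  q2 
 * q2   q2  q2 
(> = start, * = accepting)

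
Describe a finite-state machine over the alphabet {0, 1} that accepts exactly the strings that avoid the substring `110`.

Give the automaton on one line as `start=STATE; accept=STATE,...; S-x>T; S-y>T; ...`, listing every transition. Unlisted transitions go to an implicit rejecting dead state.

This is the complement of 'contains `110`'. Use the same substring-matching states — q0 through q3 holding how much of `110` has just been matched — but flip the accepting set: everything except the trap q3 accepts.
A 4-state machine:
        0   1  
>* q0   q0  q1 
 * q1   q0  q2 
 * q2   q3  q2 
   q3   q3  q3 
(> = start, * = accepting)

start=q0; accept=q0,q1,q2; q0-0>q0; q0-1>q1; q1-0>q0; q1-1>q2; q2-0>q3; q2-1>q2; q3-0>q3; q3-1>q3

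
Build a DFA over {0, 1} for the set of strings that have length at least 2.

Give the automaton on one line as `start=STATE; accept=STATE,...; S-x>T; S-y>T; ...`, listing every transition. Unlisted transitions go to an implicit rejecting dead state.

We only need to distinguish lengths 0, 1, …, 2, and '>2'. Chain q0 → q1 → q2 → q3 on every symbol, with q3 looping. Accepting states: {q2, q3}.
With 4 states:
        0   1  
>  q0   q1  q1 
   q1   q2  q2 
 * q2   q3  q3 
 * q3   q3  q3 
(> = start, * = accepting)

start=q0; accept=q2,q3; q0-0>q1; q0-1>q1; q1-0>q2; q1-1>q2; q2-0>q3; q2-1>q3; q3-0>q3; q3-1>q3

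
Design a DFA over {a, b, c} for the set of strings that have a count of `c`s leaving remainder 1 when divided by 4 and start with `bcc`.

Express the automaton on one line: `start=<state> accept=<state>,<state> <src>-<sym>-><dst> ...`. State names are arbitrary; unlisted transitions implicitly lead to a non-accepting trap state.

start=q0 accept=q10 q0-a->q1 q0-b->q2 q0-c->q3 q1-a->q1 q1-b->q1 q1-c->q3 q2-a->q1 q2-b->q1 q2-c->q4 q3-a->q3 q3-b->q3 q3-c->q5 q4-a->q3 q4-b->q3 q4-c->q6 q5-a->q5 q5-b->q5 q5-c->q7 q6-a->q6 q6-b->q6 q6-c->q8 q7-a->q7 q7-b->q7 q7-c->q1 q8-a->q8 q8-b->q8 q8-c->q9 q9-a->q9 q9-b->q9 q9-c->q10 q10-a->q10 q10-b->q10 q10-c->q6

Run two small machines in parallel and take their product. One (4 states) tracks the count of `c`s modulo 4; the other (5 states) tracks whether the input so far still matches the prefix `bcc`. Each combined state is a pair, one component from each; accept when both components accept.
With 11 states:
          a    b    c  
>  q0     q1   q2   q3 
   q1     q1   q1   q3 
   q2     q1   q1   q4 
   q3     q3   q3   q5 
   q4     q3   q3   q6 
   q5     q5   q5   q7 
   q6     q6   q6   q8 
   q7     q7   q7   q1 
   q8     q8   q8   q9 
   q9     q9   q9  q10 
 * q10   q10  q10   q6 
(> = start, * = accepting)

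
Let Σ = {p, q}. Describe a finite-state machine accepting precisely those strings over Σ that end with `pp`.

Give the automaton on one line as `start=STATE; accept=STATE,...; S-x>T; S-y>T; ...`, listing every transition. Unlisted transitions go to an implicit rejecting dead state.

start=A; accept=C; A-p>B; A-q>A; B-p>C; B-q>A; C-p>C; C-q>A

Let each state record the length of the longest suffix of the input read so far that is also a prefix of `pp`. B means the last symbol is `p`; C means the last 2 symbols are `pp`. Accept only at C, where the string currently ends in `pp`.
With 3 states:
       p  q 
>  A   B  A 
   B   C  A 
 * C   C  A 
(> = start, * = accepting)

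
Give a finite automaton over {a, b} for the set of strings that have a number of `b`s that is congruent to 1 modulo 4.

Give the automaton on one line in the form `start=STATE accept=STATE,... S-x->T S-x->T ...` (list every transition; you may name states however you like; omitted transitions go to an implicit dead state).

start=s0 accept=s1 s0-a->s0 s0-b->s1 s1-a->s1 s1-b->s2 s2-a->s2 s2-b->s3 s3-a->s3 s3-b->s0

The only thing that matters is how many `b`s have appeared, reduced mod 4. Use one state per residue: s0 for 0, …, s3 for 3. Reading `b` moves to the next residue; anything else stays put. s1 is accepting.
4 states suffice.
        a   b  
>  s0   s0  s1 
 * s1   s1  s2 
   s2   s2  s3 
   s3   s3  s0 
(> = start, * = accepting)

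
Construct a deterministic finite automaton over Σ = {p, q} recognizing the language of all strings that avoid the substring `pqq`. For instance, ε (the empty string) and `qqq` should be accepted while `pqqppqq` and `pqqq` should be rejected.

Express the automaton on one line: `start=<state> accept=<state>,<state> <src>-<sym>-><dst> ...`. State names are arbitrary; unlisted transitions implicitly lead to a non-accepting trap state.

Track partial matches of the forbidden pattern `pqq`. State s3 is a dead state reached once `pqq` has occurred; every other state accepts. s0 means no part of `pqq` is currently matched.
With 4 states:
        p   q  
>* s0   s1  s0 
 * s1   s1  s2 
 * s2   s1  s3 
   s3   s3  s3 
(> = start, * = accepting)

start=s0 accept=s0,s1,s2 s0-p->s1 s0-q->s0 s1-p->s1 s1-q->s2 s2-p->s1 s2-q->s3 s3-p->s3 s3-q->s3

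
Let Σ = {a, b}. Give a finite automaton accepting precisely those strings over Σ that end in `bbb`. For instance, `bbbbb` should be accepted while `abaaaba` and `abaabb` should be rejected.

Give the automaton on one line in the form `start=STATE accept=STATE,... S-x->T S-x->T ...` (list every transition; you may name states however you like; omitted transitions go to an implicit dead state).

Let each state record the length of the longest suffix of the input read so far that is also a prefix of `bbb`. q1 means the last symbol is `b`; q2 means the last 2 symbols are `bb`; q3 means the last 3 symbols are `bbb`. Accept only at q3, where the string currently ends in `bbb`.
With 4 states:
        a   b  
>  q0   q0  q1 
   q1   q0  q2 
   q2   q0  q3 
 * q3   q0  q3 
(> = start, * = accepting)

start=q0 accept=q3 q0-a->q0 q0-b->q1 q1-a->q0 q1-b->q2 q2-a->q0 q2-b->q3 q3-a->q0 q3-b->q3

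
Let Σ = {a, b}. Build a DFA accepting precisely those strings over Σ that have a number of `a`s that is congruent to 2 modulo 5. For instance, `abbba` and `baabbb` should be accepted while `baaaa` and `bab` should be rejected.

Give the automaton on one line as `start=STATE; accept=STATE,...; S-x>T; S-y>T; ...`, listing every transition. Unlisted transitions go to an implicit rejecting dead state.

Keep the running count of `a`s modulo 5: each `a` advances along the cycle S0 → S1 → S2 → S3 → S4 → S0 while other symbols loop. Accept at S2.
With 5 states:
        a   b  
>  S0   S1  S0 
   S1   S2  S1 
 * S2   S3  S2 
   S3   S4  S3 
   S4   S0  S4 
(> = start, * = accepting)

start=S0; accept=S2; S0-a>S1; S0-b>S0; S1-a>S2; S1-b>S1; S2-a>S3; S2-b>S2; S3-a>S4; S3-b>S3; S4-a>S0; S4-b>S4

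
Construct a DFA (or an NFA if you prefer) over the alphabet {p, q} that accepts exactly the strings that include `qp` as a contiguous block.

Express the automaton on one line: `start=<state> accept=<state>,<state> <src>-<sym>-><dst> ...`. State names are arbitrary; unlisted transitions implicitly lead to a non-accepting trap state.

States S0..S1 record the length of the longest prefix of `qp` that matches the current input suffix. Reaching S2 means `qp` has been seen, and we stay there forever. Accept from S2.
3 states suffice.
        p   q  
>  S0   S0  S1 
   S1   S2  S1 
 * S2   S2  S2 
(> = start, * = accepting)

start=S0 accept=S2 S0-p->S0 S0-q->S1 S1-p->S2 S1-q->S1 S2-p->S2 S2-q->S2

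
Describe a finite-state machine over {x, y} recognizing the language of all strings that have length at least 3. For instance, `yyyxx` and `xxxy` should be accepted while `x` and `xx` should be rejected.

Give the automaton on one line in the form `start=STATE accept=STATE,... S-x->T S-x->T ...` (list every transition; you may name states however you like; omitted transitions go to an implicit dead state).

Count input length up to 4: every symbol moves from A toward E, which means 'more than 3' and absorbs. Accept from {D, E}.
With 5 states:
       x  y 
>  A   B  B 
   B   C  C 
   C   D  D 
 * D   E  E 
 * E   E  E 
(> = start, * = accepting)

start=A accept=D,E A-x->B A-y->B B-x->C B-y->C C-x->D C-y->D D-x->E D-y->E E-x->E E-y->E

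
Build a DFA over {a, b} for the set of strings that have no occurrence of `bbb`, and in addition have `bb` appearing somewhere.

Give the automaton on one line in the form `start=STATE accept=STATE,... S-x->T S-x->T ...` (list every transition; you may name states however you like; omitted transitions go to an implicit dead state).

start=q0 accept=q2,q3,q5 q0-a->q0 q0-b->q1 q1-a->q0 q1-b->q2 q2-a->q3 q2-b->q4 q3-a->q3 q3-b->q5 q4-a->q4 q4-b->q4 q5-a->q3 q5-b->q2

Build one automaton per condition and run them in lockstep. The first has 4 states tracking partial matches of the forbidden pattern `bbb`; the second has 3 states tracking whether and how much of `bb` has been seen. A product state is a pair (one from each), accepting exactly when both do.
6 states suffice.
        a   b  
>  q0   q0  q1 
   q1   q0  q2 
 * q2   q3  q4 
 * q3   q3  q5 
   q4   q4  q4 
 * q5   q3  q2 
(> = start, * = accepting)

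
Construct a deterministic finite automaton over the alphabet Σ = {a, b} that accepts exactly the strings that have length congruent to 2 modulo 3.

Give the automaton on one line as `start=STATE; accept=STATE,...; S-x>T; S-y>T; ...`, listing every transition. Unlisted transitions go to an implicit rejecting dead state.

Count input length modulo 3: every symbol advances one step around the cycle q0 → q1 → q2 → q0. Accept at q2.
3 states suffice.
        a   b  
>  q0   q1  q1 
   q1   q2  q2 
 * q2   q0  q0 
(> = start, * = accepting)

start=q0; accept=q2; q0-a>q1; q0-b>q1; q1-a>q2; q1-b>q2; q2-a>q0; q2-b>q0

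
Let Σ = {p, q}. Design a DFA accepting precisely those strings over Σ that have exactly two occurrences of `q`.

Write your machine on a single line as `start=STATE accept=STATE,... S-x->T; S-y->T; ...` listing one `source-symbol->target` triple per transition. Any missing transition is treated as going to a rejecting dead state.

start=A; accept=C; A-p->A; A-q->B; B-p->B; B-q->C; C-p->C; C-q->D; D-p->D; D-q->D

Only the number of `q`s matters, and only up to 3. Make a chain A → B → C → D advanced by each `q` (with D absorbing); every other symbol self-loops. The accepting set is {C}.
With 4 states:
       p  q 
>  A   A  B 
   B   B  C 
 * C   C  D 
   D   D  D 
(> = start, * = accepting)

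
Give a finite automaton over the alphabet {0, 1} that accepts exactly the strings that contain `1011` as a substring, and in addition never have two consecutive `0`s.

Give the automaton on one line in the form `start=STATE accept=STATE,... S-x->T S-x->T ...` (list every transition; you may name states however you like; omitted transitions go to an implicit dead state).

Build one automaton per condition and run them in lockstep. The first has 5 states tracking whether and how much of `1011` has been seen; the second has 3 states tracking partial matches of the forbidden pattern `00`. A product state is a pair (one from each), accepting exactly when both do.
          0    1  
>  q0     q1   q2 
   q1     q3   q2 
   q2     q4   q2 
   q3     q3   q5 
   q4     q3   q6 
   q5     q7   q5 
   q6     q4   q8 
   q7     q3   q9 
 * q8    q10   q8 
   q9     q7  q11 
 * q10   q11   q8 
   q11   q11  q11 
(> = start, * = accepting)

start=q0 accept=q8,q10 q0-0->q1 q0-1->q2 q1-0->q3 q1-1->q2 q2-0->q4 q2-1->q2 q3-0->q3 q3-1->q5 q4-0->q3 q4-1->q6 q5-0->q7 q5-1->q5 q6-0->q4 q6-1->q8 q7-0->q3 q7-1->q9 q8-0->q10 q8-1->q8 q9-0->q7 q9-1->q11 q10-0->q11 q10-1->q8 q11-0->q11 q11-1->q11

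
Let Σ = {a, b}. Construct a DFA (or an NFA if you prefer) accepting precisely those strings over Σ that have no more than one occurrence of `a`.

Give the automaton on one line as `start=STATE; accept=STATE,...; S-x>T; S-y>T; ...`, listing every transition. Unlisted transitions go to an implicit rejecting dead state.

start=q0; accept=q0,q1; q0-a>q1; q0-b>q0; q1-a>q2; q1-b>q1; q2-a>q2; q2-b>q2

Count `a`s, saturating at 2: state q0 means no `a` yet, q1 means one `a` seen, q2 means more than one. Each `a` increments (capped at q2); other symbols loop. Accept from {q0, q1}.
        a   b  
>* q0   q1  q0 
 * q1   q2  q1 
   q2   q2  q2 
(> = start, * = accepting)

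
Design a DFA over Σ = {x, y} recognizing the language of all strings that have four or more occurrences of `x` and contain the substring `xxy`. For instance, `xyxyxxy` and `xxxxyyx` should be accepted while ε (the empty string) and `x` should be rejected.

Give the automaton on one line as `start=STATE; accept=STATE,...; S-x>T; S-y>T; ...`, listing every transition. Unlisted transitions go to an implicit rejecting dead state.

start=A; accept=L,N; A-x>B; A-y>A; B-x>C; B-y>D; C-x>E; C-y>F; D-x>G; D-y>D; E-x>H; E-y>I; F-x>I; F-y>F; G-x>E; G-y>J; H-x>K; H-y>L; I-x>L; I-y>I; J-x>M; J-y>J; K-x>K; K-y>N; L-x>N; L-y>L; M-x>H; M-y>O; N-x>N; N-y>N; O-x>P; O-y>O; P-x>K; P-y>Q; Q-x>R; Q-y>Q; R-x>K; R-y>S; S-x>R; S-y>S

Handle the two conditions separately and then intersect. One (6 states) tracks the count of `x`s, saturating at 5; the other (4 states) tracks whether and how much of `xxy` has been seen. Each combined state is a pair, one component from each; accept when both components accept.
19 states suffice.
       x  y 
>  A   B  A 
   B   C  D 
   C   E  F 
   D   G  D 
   E   H  I 
   F   I  F 
   G   E  J 
   H   K  L 
   I   L  I 
   J   M  J 
   K   K  N 
 * L   N  L 
   M   H  O 
 * N   N  N 
   O   P  O 
   P   K  Q 
   Q   R  Q 
   R   K  S 
   S   R  S 
(> = start, * = accepting)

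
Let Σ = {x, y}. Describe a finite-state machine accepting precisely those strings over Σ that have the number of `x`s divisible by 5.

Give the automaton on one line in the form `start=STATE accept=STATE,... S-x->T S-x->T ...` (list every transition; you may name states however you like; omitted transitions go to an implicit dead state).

start=A accept=A A-x->B A-y->A B-x->C B-y->B C-x->D C-y->C D-x->E D-y->D E-x->A E-y->E

The only thing that matters is how many `x`s have appeared, reduced mod 5. Use one state per residue: A for 0, …, E for 4. Reading `x` moves to the next residue; anything else stays put. A is accepting.
A 5-state machine:
       x  y 
>* A   B  A 
   B   C  B 
   C   D  C 
   D   E  D 
   E   A  E 
(> = start, * = accepting)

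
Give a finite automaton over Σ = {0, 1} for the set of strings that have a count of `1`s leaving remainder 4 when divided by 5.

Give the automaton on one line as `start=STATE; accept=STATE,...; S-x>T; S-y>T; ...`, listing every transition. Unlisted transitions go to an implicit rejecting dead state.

Keep the running count of `1`s modulo 5: each `1` advances along the cycle s0 → s1 → s2 → s3 → s4 → s0 while other symbols loop. Accept at s4.
5 states suffice.
        0   1  
>  s0   s0  s1 
   s1   s1  s2 
   s2   s2  s3 
   s3   s3  s4 
 * s4   s4  s0 
(> = start, * = accepting)

start=s0; accept=s4; s0-0>s0; s0-1>s1; s1-0>s1; s1-1>s2; s2-0>s2; s2-1>s3; s3-0>s3; s3-1>s4; s4-0>s4; s4-1>s0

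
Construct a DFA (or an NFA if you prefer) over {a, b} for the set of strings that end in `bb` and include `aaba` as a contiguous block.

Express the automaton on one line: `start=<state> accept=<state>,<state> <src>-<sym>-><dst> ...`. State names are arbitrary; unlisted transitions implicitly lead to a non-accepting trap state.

Run two small machines in parallel and take their product. One (3 states) tracks how much of the suffix `bb` has currently been matched; the other (5 states) tracks whether and how much of `aaba` has been seen. Each combined state is a pair, one component from each; accept when both components accept.
        a   b  
>  s0   s1  s2 
   s1   s3  s2 
   s2   s1  s4 
   s3   s3  s5 
   s4   s1  s4 
   s5   s6  s4 
   s6   s6  s7 
   s7   s6  s8 
 * s8   s6  s8 
(> = start, * = accepting)

start=s0 accept=s8 s0-a->s1 s0-b->s2 s1-a->s3 s1-b->s2 s2-a->s1 s2-b->s4 s3-a->s3 s3-b->s5 s4-a->s1 s4-b->s4 s5-a->s6 s5-b->s4 s6-a->s6 s6-b->s7 s7-a->s6 s7-b->s8 s8-a->s6 s8-b->s8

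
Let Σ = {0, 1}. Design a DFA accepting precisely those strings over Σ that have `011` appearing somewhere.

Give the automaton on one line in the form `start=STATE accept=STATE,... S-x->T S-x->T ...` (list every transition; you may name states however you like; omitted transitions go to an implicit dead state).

States s0..s2 record the length of the longest prefix of `011` that matches the current input suffix. Reaching s3 means `011` has been seen, and we stay there forever. Accept from s3.
4 states suffice.
        0   1  
>  s0   s1  s0 
   s1   s1  s2 
   s2   s1  s3 
 * s3   s3  s3 
(> = start, * = accepting)

start=s0 accept=s3 s0-0->s1 s0-1->s0 s1-0->s1 s1-1->s2 s2-0->s1 s2-1->s3 s3-0->s3 s3-1->s3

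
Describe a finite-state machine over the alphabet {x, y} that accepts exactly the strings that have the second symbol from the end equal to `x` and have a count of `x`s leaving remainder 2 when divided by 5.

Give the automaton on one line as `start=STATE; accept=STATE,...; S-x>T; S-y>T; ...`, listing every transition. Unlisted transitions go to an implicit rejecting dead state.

Handle the two conditions separately and then intersect. The first has 7 states tracking the last 2 symbols read; the second has 5 states tracking the count of `x`s modulo 5. A product state is a pair (one from each), accepting exactly when both do.
          x    y  
>  S0     S1   S2 
   S1     S3   S4 
   S2     S5   S6 
 * S3     S7   S8 
   S4     S9  S10 
   S5     S3   S4 
   S6     S5   S6 
   S7    S11  S12 
 * S8    S13  S14 
   S9     S7   S8 
   S10    S9  S10 
   S11   S15  S16 
   S12   S17  S18 
   S13   S11  S12 
   S14   S13  S14 
   S15   S19  S20 
   S16   S21  S22 
   S17   S15  S16 
   S18   S17  S18 
   S19    S3   S4 
   S20    S5   S6 
   S21   S19  S20 
   S22   S21  S22 
(> = start, * = accepting)

start=S0; accept=S3,S8; S0-x>S1; S0-y>S2; S1-x>S3; S1-y>S4; S2-x>S5; S2-y>S6; S3-x>S7; S3-y>S8; S4-x>S9; S4-y>S10; S5-x>S3; S5-y>S4; S6-x>S5; S6-y>S6; S7-x>S11; S7-y>S12; S8-x>S13; S8-y>S14; S9-x>S7; S9-y>S8; S10-x>S9; S10-y>S10; S11-x>S15; S11-y>S16; S12-x>S17; S12-y>S18; S13-x>S11; S13-y>S12; S14-x>S13; S14-y>S14; S15-x>S19; S15-y>S20; S16-x>S21; S16-y>S22; S17-x>S15; S17-y>S16; S18-x>S17; S18-y>S18; S19-x>S3; S19-y>S4; S20-x>S5; S20-y>S6; S21-x>S19; S21-y>S20; S22-x>S21; S22-y>S22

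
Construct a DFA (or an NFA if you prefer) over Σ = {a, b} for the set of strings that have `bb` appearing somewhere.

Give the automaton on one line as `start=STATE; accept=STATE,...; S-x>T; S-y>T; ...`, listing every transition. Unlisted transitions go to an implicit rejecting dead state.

States q0..q1 record the length of the longest prefix of `bb` that matches the current input suffix. Reaching q2 means `bb` has been seen, and we stay there forever. Accept from q2.
        a   b  
>  q0   q0  q1 
   q1   q0  q2 
 * q2   q2  q2 
(> = start, * = accepting)

start=q0; accept=q2; q0-a>q0; q0-b>q1; q1-a>q0; q1-b>q2; q2-a>q2; q2-b>q2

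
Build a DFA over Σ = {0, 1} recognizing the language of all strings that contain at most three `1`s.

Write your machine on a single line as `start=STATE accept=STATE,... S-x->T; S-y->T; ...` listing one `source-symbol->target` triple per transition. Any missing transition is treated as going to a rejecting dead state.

start=q0; accept=q0,q1,q2,q3; q0-0->q0; q0-1->q1; q1-0->q1; q1-1->q2; q2-0->q2; q2-1->q3; q3-0->q3; q3-1->q4; q4-0->q4; q4-1->q4

Only the number of `1`s matters, and only up to 4. Make a chain q0 → q1 → q2 → q3 → q4 advanced by each `1` (with q4 absorbing); every other symbol self-loops. The accepting set is {q0, q1, q2, q3}.
A 5-state machine:
        0   1  
>* q0   q0  q1 
 * q1   q1  q2 
 * q2   q2  q3 
 * q3   q3  q4 
   q4   q4  q4 
(> = start, * = accepting)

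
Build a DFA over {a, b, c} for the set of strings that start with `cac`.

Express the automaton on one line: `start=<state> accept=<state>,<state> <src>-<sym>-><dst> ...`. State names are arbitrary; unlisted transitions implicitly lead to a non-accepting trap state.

Check the first 3 symbols one by one: s0 through s2 record how many have matched `cac` so far; any wrong symbol goes to the dead state s4. After all 3 match we enter the accepting sink s3.
5 states suffice.
        a   b   c  
>  s0   s4  s4  s1 
   s1   s2  s4  s4 
   s2   s4  s4  s3 
 * s3   s3  s3  s3 
   s4   s4  s4  s4 
(> = start, * = accepting)

start=s0 accept=s3 s0-a->s4 s0-b->s4 s0-c->s1 s1-a->s2 s1-b->s4 s1-c->s4 s2-a->s4 s2-b->s4 s2-c->s3 s3-a->s3 s3-b->s3 s3-c->s3 s4-a->s4 s4-b->s4 s4-c->s4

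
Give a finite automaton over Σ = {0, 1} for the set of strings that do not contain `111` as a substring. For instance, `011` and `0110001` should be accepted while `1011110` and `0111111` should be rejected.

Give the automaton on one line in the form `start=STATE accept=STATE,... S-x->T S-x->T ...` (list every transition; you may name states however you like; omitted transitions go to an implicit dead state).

Track partial matches of the forbidden pattern `111`. State s3 is a dead state reached once `111` has occurred; every other state accepts. s0 means no part of `111` is currently matched.
4 states suffice.
        0   1  
>* s0   s0  s1 
 * s1   s0  s2 
 * s2   s0  s3 
   s3   s3  s3 
(> = start, * = accepting)

start=s0 accept=s0,s1,s2 s0-0->s0 s0-1->s1 s1-0->s0 s1-1->s2 s2-0->s0 s2-1->s3 s3-0->s3 s3-1->s3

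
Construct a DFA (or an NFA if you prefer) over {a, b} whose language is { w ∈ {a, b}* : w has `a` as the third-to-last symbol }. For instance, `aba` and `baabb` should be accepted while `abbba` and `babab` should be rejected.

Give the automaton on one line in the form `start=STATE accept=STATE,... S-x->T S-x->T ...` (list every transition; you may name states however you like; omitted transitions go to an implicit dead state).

start=q0 accept=q7,q8,q9,q10 q0-a->q1 q0-b->q2 q1-a->q3 q1-b->q4 q2-a->q5 q2-b->q6 q3-a->q7 q3-b->q8 q4-a->q9 q4-b->q10 q5-a->q11 q5-b->q12 q6-a->q13 q6-b->q14 q7-a->q7 q7-b->q8 q8-a->q9 q8-b->q10 q9-a->q11 q9-b->q12 q10-a->q13 q10-b->q14 q11-a->q7 q11-b->q8 q12-a->q9 q12-b->q10 q13-a->q11 q13-b->q12 q14-a->q13 q14-b->q14

Because acceptance depends on a position counted from the end, the machine has to buffer the most recent 3 symbols. Make each state the string of the last up-to-3 symbols read; on input `x` shift the window left and append `x`. Accept when the buffered window has length 3 and begins with `a`.
With 15 states:
          a    b  
>  q0     q1   q2 
   q1     q3   q4 
   q2     q5   q6 
   q3     q7   q8 
   q4     q9  q10 
   q5    q11  q12 
   q6    q13  q14 
 * q7     q7   q8 
 * q8     q9  q10 
 * q9    q11  q12 
 * q10   q13  q14 
   q11    q7   q8 
   q12    q9  q10 
   q13   q11  q12 
   q14   q13  q14 
(> = start, * = accepting)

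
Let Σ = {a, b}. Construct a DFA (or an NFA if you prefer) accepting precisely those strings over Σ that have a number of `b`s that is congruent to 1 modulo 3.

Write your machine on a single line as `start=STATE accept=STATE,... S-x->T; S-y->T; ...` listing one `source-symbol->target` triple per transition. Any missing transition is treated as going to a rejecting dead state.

The only thing that matters is how many `b`s have appeared, reduced mod 3. Use one state per residue: q0 for 0, …, q2 for 2. Reading `b` moves to the next residue; anything else stays put. q1 is accepting.
        a   b  
>  q0   q0  q1 
 * q1   q1  q2 
   q2   q2  q0 
(> = start, * = accepting)

start=q0; accept=q1; q0-a->q0; q0-b->q1; q1-a->q1; q1-b->q2; q2-a->q2; q2-b->q0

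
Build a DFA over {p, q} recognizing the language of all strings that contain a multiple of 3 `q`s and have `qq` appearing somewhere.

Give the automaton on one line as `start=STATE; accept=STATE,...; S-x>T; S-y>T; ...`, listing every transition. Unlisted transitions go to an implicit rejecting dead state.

Build one automaton per condition and run them in lockstep. One (3 states) tracks the count of `q`s modulo 3; the other (3 states) tracks whether and how much of `qq` has been seen. Each combined state is a pair, one component from each; accept when both components accept.
9 states suffice.
        p   q  
>  s0   s0  s1 
   s1   s2  s3 
   s2   s2  s4 
   s3   s3  s5 
   s4   s6  s5 
 * s5   s5  s7 
   s6   s6  s8 
   s7   s7  s3 
   s8   s0  s7 
(> = start, * = accepting)

start=s0; accept=s5; s0-p>s0; s0-q>s1; s1-p>s2; s1-q>s3; s2-p>s2; s2-q>s4; s3-p>s3; s3-q>s5; s4-p>s6; s4-q>s5; s5-p>s5; s5-q>s7; s6-p>s6; s6-q>s8; s7-p>s7; s7-q>s3; s8-p>s0; s8-q>s7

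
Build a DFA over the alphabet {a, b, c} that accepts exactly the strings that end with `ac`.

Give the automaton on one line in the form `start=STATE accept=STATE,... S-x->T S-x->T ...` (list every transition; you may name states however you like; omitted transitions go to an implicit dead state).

Remember how much of `ac` the current input suffix matches. State q0 means no match yet; q1 means the last symbol is `a`; q2 means the last 2 symbols are `ac`. Only q2 accepts. On a mismatch, fall back to the longest proper suffix that is still a prefix of `ac`.
With 3 states:
        a   b   c  
>  q0   q1  q0  q0 
   q1   q1  q0  q2 
 * q2   q1  q0  q0 
(> = start, * = accepting)

start=q0 accept=q2 q0-a->q1 q0-b->q0 q0-c->q0 q1-a->q1 q1-b->q0 q1-c->q2 q2-a->q1 q2-b->q0 q2-c->q0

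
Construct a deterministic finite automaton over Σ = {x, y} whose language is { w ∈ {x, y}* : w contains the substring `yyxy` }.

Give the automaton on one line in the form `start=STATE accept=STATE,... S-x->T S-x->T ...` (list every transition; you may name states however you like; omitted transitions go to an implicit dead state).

States s0..s3 record the length of the longest prefix of `yyxy` that matches the current input suffix. Reaching s4 means `yyxy` has been seen, and we stay there forever. Accept from s4.
With 5 states:
        x   y  
>  s0   s0  s1 
   s1   s0  s2 
   s2   s3  s2 
   s3   s0  s4 
 * s4   s4  s4 
(> = start, * = accepting)

start=s0 accept=s4 s0-x->s0 s0-y->s1 s1-x->s0 s1-y->s2 s2-x->s3 s2-y->s2 s3-x->s0 s3-y->s4 s4-x->s4 s4-y->s4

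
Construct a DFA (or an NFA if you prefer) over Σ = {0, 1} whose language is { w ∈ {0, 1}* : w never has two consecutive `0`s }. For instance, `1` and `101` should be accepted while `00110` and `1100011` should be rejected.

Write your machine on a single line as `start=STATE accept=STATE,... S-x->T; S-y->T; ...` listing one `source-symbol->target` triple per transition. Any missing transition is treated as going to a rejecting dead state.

Track partial matches of the forbidden pattern `00`. State q2 is a dead state reached once `00` has occurred; every other state accepts. q0 means no part of `00` is currently matched.
        0   1  
>* q0   q1  q0 
 * q1   q2  q0 
   q2   q2  q2 
(> = start, * = accepting)

start=q0; accept=q0,q1; q0-0->q1; q0-1->q0; q1-0->q2; q1-1->q0; q2-0->q2; q2-1->q2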